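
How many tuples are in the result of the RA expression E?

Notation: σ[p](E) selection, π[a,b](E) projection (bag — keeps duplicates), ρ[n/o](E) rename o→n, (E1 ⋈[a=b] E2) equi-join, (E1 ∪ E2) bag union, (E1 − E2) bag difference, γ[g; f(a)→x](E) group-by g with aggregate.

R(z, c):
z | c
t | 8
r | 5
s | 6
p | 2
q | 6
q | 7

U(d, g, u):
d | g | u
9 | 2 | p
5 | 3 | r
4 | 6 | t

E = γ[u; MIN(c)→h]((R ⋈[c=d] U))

Row counts bottom-up:
  R → 6
  U → 3
  (R ⋈[c=d] U) → 1
  γ[u; MIN(c)→h]((R ⋈[c=d] U)) → 1

|E| = 1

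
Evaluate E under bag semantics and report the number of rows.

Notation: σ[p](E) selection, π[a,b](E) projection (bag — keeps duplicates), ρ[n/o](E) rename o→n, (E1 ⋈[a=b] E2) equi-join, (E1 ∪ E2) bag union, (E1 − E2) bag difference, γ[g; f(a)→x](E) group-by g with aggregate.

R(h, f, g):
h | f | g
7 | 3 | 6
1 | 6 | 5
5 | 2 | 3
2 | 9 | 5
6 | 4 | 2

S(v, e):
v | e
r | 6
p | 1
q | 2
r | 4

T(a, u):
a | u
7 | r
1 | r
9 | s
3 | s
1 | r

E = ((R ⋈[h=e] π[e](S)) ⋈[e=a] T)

Per-node cardinality:
  R → 5
  S → 4
  π[e](S) → 4
  (R ⋈[h=e] π[e](S)) → 3
  T → 5
  ((R ⋈[h=e] π[e](S)) ⋈[e=a] T) → 2

|E| = 2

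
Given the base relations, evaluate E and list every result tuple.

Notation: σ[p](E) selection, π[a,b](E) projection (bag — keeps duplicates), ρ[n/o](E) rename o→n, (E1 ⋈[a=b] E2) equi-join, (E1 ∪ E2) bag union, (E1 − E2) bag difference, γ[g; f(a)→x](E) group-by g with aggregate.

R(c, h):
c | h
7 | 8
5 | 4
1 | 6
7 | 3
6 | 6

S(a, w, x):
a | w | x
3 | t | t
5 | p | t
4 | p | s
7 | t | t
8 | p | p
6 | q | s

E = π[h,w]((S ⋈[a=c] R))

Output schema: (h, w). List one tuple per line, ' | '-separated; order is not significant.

Per-node cardinality:
  S → 6
  R → 5
  (S ⋈[a=c] R) → 4
  π[h,w]((S ⋈[a=c] R)) → 4

== RESULT ==
h | w
3 | t
4 | p
6 | q
8 | t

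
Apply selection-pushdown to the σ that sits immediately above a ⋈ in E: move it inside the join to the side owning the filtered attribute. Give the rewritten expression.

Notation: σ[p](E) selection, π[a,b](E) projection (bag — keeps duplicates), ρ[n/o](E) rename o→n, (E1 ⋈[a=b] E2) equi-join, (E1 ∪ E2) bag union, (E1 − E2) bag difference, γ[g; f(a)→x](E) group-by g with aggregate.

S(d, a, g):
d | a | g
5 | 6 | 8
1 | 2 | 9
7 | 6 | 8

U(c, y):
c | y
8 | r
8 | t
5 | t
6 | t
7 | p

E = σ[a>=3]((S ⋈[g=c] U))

σ filters on a, owned by the left side.
E' = (σ[a>=3](S) ⋈[g=c] U)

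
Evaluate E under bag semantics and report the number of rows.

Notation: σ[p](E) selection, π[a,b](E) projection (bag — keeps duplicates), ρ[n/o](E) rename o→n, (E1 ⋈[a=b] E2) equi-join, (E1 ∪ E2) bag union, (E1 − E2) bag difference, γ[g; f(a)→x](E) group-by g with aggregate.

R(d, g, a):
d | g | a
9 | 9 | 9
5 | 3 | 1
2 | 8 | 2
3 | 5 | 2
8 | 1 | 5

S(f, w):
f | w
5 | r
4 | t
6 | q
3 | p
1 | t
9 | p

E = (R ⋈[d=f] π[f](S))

Row counts bottom-up:
  R → 5
  S → 6
  π[f](S) → 6
  (R ⋈[d=f] π[f](S)) → 3

|E| = 3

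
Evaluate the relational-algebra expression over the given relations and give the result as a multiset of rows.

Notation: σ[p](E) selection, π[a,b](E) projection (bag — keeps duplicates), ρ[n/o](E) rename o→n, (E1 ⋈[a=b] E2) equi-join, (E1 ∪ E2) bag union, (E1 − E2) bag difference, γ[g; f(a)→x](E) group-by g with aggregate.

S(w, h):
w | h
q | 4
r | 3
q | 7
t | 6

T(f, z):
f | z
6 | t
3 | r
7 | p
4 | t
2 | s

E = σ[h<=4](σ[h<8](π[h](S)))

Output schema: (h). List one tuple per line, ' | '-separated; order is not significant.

Stepwise |·|:
  S → 4
  π[h](S) → 4
  σ[h<8](π[h](S)) → 4
  σ[h<=4](σ[h<8](π[h](S))) → 2

== RESULT ==
h
3
4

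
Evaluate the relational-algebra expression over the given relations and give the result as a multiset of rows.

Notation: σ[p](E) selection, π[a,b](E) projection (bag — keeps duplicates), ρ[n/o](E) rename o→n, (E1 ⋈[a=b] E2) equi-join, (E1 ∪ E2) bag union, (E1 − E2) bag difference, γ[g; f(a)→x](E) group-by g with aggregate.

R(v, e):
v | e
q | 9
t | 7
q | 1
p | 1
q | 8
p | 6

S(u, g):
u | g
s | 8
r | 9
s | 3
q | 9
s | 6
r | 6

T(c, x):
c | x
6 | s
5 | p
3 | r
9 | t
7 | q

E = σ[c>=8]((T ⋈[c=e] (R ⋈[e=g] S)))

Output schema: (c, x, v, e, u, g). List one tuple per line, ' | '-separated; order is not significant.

Row counts bottom-up:
  T → 5
  R → 6
  S → 6
  (R ⋈[e=g] S) → 5
  (T ⋈[c=e] (R ⋈[e=g] S)) → 4
  σ[c>=8]((T ⋈[c=e] (R ⋈[e=g] S))) → 2

== RESULT ==
c | x | v | e | u | g
9 | t | q | 9 | q | 9
9 | t | q | 9 | r | 9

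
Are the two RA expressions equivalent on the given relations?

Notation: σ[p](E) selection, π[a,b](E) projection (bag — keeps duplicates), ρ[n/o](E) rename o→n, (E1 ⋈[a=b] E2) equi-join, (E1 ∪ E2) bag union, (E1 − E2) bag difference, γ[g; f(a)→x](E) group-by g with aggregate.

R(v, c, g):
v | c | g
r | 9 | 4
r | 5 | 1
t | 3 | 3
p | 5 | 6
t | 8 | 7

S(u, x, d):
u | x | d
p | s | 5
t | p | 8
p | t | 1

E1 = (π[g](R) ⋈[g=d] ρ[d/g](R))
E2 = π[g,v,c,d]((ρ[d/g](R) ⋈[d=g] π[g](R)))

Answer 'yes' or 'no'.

E1 subexpression sizes:
  R → 5
  π[g](R) → 5
  R → 5
  ρ[d/g](R) → 5
  (π[g](R) ⋈[g=d] ρ[d/g](R)) → 5
E2 subexpression sizes:
  R → 5
  ρ[d/g](R) → 5
  R → 5
  π[g](R) → 5
  (ρ[d/g](R) ⋈[d=g] π[g](R)) → 5
  π[g,v,c,d]((ρ[d/g](R) ⋈[d=g] π[g](R))) → 5

E1 and E2 produce the same multiset:
g | v | c | d
1 | r | 5 | 1
3 | t | 3 | 3
4 | r | 9 | 4
6 | p | 5 | 6
7 | t | 8 | 7

yes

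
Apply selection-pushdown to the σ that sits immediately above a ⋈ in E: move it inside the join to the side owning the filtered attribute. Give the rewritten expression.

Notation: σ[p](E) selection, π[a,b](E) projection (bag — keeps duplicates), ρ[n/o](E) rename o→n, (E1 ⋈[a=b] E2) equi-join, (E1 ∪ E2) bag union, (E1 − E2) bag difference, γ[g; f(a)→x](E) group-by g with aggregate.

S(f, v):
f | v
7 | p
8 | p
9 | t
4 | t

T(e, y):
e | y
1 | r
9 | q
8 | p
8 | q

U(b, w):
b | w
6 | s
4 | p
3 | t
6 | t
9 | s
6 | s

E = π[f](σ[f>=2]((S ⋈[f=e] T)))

σ filters on f, owned by the left side.
E' = π[f]((σ[f>=2](S) ⋈[f=e] T))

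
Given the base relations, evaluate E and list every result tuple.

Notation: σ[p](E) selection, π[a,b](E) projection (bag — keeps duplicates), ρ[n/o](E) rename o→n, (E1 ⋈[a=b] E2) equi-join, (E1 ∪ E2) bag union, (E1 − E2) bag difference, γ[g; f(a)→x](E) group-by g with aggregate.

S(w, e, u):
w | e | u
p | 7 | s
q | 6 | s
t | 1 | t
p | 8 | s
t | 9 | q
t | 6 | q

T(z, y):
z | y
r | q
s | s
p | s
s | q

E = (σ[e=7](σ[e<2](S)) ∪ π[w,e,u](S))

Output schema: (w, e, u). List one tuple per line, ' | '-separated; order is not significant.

Subexpression sizes:
  S → 6
  σ[e<2](S) → 1
  σ[e=7](σ[e<2](S)) → 0
  S → 6
  π[w,e,u](S) → 6
  (σ[e=7](σ[e<2](S)) ∪ π[w,e,u](S)) → 6

== RESULT ==
w | e | u
p | 7 | s
p | 8 | s
q | 6 | s
t | 1 | t
t | 6 | q
t | 9 | q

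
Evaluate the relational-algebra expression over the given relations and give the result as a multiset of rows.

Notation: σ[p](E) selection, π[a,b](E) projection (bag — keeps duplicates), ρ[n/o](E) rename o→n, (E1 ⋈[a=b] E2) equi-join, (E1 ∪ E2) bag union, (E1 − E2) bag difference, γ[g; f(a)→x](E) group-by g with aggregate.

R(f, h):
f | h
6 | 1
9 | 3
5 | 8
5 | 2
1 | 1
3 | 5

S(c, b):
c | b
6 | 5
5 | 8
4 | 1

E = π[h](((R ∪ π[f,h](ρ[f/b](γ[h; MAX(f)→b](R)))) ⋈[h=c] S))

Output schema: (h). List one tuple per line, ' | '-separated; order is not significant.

Row counts bottom-up:
  R → 6
  R → 6
  γ[h; MAX(f)→b](R) → 5
  ρ[f/b](γ[h; MAX(f)→b](R)) → 5
  π[f,h](ρ[f/b](γ[h; MAX(f)→b](R))) → 5
  (R ∪ π[f,h](ρ[f/b](γ[h; MAX(f)→b](R)))) → 11
  S → 3
  ((R ∪ π[f,h](ρ[f/b](γ[h; MAX(f)→b](R)))) ⋈[h=c] S) → 2
  π[h](((R ∪ π[f,h](ρ[f/b](γ[h; MAX(f)→b](R)))) ⋈[h=c] S)) → 2

== RESULT ==
h
5
5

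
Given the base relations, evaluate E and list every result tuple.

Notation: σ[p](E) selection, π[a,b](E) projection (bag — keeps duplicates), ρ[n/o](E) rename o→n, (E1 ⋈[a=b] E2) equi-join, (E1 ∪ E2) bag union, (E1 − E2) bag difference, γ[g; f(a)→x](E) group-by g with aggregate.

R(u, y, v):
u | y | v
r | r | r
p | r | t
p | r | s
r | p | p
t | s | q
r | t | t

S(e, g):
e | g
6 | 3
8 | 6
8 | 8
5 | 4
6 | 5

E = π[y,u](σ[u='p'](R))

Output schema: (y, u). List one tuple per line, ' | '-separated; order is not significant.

Row counts bottom-up:
  R → 6
  σ[u='p'](R) → 2
  π[y,u](σ[u='p'](R)) → 2

== RESULT ==
y | u
r | p
r | p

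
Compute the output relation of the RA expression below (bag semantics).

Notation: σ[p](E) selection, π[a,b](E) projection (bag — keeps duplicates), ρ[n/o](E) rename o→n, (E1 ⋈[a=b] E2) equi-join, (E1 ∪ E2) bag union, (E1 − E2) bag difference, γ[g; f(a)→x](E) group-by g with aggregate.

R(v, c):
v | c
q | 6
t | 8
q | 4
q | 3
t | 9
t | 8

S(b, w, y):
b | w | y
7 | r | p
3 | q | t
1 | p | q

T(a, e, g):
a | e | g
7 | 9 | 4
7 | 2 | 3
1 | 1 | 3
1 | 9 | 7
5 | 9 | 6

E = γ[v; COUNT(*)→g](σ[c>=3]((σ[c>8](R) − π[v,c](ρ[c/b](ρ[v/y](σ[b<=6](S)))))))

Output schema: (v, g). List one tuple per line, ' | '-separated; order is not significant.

Subexpression sizes:
  R → 6
  σ[c>8](R) → 1
  S → 3
  σ[b<=6](S) → 2
  ρ[v/y](σ[b<=6](S)) → 2
  ρ[c/b](ρ[v/y](σ[b<=6](S))) → 2
  π[v,c](ρ[c/b](ρ[v/y](σ[b<=6](S)))) → 2
  (σ[c>8](R) − π[v,c](ρ[c/b](ρ[v/y](σ[b<=6](S))))) → 1
  σ[c>=3]((σ[c>8](R) − π[v,c](ρ[c/b](ρ[v/y](σ[b<=6](S)))))) → 1
  γ[v; COUNT(*)→g](σ[c>=3]((σ[c>8](R) − π[v,c](ρ[c/b](ρ[v/y](σ[b<=6](S))))))) → 1

== RESULT ==
v | g
t | 1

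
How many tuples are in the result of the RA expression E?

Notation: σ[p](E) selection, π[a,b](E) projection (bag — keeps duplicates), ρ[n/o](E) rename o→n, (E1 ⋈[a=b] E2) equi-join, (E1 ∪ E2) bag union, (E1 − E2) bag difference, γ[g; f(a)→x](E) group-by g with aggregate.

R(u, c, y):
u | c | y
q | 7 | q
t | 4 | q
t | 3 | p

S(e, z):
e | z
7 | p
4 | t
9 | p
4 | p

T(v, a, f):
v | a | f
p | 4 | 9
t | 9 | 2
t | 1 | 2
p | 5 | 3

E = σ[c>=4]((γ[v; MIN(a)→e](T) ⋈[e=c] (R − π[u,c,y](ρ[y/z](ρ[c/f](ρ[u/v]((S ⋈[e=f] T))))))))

Subexpression sizes:
  T → 4
  γ[v; MIN(a)→e](T) → 2
  R → 3
  S → 4
  T → 4
  (S ⋈[e=f] T) → 1
  ρ[u/v]((S ⋈[e=f] T)) → 1
  ρ[c/f](ρ[u/v]((S ⋈[e=f] T))) → 1
  ρ[y/z](ρ[c/f](ρ[u/v]((S ⋈[e=f] T)))) → 1
  π[u,c,y](ρ[y/z](ρ[c/f](ρ[u/v]((S ⋈[e=f] T))))) → 1
  (R − π[u,c,y](ρ[y/z](ρ[c/f](ρ[u/v]((S ⋈[e=f] T)))))) → 3
  (γ[v; MIN(a)→e](T) ⋈[e=c] (R − π[u,c,y](ρ[y/z](ρ[c/f](ρ[u/v]((S ⋈[e=f] T))))))) → 1
  σ[c>=4]((γ[v; MIN(a)→e](T) ⋈[e=c] (R − π[u,c,y](ρ[y/z](ρ[c/f](ρ[u/v]((S ⋈[e=f] T)))))))) → 1

|E| = 1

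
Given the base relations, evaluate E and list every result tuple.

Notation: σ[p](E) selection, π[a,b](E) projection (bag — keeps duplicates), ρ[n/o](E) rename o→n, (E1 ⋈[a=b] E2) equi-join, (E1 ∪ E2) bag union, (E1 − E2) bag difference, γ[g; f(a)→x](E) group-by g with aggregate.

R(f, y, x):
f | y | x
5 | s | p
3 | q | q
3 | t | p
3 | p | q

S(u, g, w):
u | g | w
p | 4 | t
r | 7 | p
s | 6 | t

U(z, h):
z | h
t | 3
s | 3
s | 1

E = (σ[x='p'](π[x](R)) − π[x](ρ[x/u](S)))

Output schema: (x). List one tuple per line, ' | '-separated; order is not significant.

Stepwise |·|:
  R → 4
  π[x](R) → 4
  σ[x='p'](π[x](R)) → 2
  S → 3
  ρ[x/u](S) → 3
  π[x](ρ[x/u](S)) → 3
  (σ[x='p'](π[x](R)) − π[x](ρ[x/u](S))) → 1

== RESULT ==
x
p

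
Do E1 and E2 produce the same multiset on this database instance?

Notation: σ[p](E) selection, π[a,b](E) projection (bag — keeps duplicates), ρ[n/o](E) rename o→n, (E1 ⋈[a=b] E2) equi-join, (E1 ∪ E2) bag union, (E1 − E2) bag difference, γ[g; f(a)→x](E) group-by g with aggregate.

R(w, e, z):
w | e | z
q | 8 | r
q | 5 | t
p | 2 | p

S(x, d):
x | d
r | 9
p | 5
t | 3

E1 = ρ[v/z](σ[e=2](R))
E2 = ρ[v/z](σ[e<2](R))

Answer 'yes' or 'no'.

E1 subexpression sizes:
  R → 3
  σ[e=2](R) → 1
  ρ[v/z](σ[e=2](R)) → 1
E2 subexpression sizes:
  R → 3
  σ[e<2](R) → 0
  ρ[v/z](σ[e<2](R)) → 0

E1 result:
w | e | v
p | 2 | p
E2 result:
w | e | v
(0 rows)
Witness: ('p', 2, 'p') appears 1× in E1 but 0× in E2.

no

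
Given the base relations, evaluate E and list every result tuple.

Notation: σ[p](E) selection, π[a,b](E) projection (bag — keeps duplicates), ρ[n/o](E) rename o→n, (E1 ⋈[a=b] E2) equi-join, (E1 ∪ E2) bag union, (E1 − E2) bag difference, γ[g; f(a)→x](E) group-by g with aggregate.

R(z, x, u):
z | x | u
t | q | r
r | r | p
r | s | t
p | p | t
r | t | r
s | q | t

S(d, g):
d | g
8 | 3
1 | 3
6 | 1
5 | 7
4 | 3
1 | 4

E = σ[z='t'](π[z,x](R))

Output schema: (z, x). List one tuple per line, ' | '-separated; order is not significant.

Per-node cardinality:
  R → 6
  π[z,x](R) → 6
  σ[z='t'](π[z,x](R)) → 1

== RESULT ==
z | x
t | q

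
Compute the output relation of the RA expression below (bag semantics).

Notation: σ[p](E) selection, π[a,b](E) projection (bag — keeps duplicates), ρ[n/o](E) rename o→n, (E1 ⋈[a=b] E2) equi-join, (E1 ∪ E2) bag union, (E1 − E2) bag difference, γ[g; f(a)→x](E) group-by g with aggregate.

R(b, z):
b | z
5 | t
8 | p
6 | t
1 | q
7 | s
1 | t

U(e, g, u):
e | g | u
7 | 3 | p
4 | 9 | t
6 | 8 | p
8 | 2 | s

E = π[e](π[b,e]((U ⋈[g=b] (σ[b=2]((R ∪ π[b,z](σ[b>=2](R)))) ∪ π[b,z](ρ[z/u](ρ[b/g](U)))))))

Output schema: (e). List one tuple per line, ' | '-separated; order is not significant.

Stepwise |·|:
  U → 4
  R → 6
  R → 6
  σ[b>=2](R) → 4
  π[b,z](σ[b>=2](R)) → 4
  (R ∪ π[b,z](σ[b>=2](R))) → 10
  σ[b=2]((R ∪ π[b,z](σ[b>=2](R)))) → 0
  U → 4
  ρ[b/g](U) → 4
  ρ[z/u](ρ[b/g](U)) → 4
  π[b,z](ρ[z/u](ρ[b/g](U))) → 4
  (σ[b=2]((R ∪ π[b,z](σ[b>=2](R)))) ∪ π[b,z](ρ[z/u](ρ[b/g](U)))) → 4
  (U ⋈[g=b] (σ[b=2]((R ∪ π[b,z](σ[b>=2](R)))) ∪ π[b,z](ρ[z/u](ρ[b/g](U))))) → 4
  π[b,e]((U ⋈[g=b] (σ[b=2]((R ∪ π[b,z](σ[b>=2](R)))) ∪ π[b,z](ρ[z/u](ρ[b/g](U)))))) → 4
  π[e](π[b,e]((U ⋈[g=b] (σ[b=2]((R ∪ π[b,z](σ[b>=2](R)))) ∪ π[b,z](ρ[z/u](ρ[b/g](U))))))) → 4

== RESULT ==
e
4
6
7
8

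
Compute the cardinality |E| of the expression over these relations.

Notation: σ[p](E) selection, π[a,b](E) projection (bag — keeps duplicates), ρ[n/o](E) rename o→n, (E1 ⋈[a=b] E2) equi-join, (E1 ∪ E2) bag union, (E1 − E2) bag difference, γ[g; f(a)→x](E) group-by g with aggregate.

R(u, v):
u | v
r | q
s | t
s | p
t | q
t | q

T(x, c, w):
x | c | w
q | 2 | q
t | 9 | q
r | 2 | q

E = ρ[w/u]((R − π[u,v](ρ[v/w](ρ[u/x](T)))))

Row counts bottom-up:
  R → 5
  T → 3
  ρ[u/x](T) → 3
  ρ[v/w](ρ[u/x](T)) → 3
  π[u,v](ρ[v/w](ρ[u/x](T))) → 3
  (R − π[u,v](ρ[v/w](ρ[u/x](T)))) → 3
  ρ[w/u]((R − π[u,v](ρ[v/w](ρ[u/x](T))))) → 3

|E| = 3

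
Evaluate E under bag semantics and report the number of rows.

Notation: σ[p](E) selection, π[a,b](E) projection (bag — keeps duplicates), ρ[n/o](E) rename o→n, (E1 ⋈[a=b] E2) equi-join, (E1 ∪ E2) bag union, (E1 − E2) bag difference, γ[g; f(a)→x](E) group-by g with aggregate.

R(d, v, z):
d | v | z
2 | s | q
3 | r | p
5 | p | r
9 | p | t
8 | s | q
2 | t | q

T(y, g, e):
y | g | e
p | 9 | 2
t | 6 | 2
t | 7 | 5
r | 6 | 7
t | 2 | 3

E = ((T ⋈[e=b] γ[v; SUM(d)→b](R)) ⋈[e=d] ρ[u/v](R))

Row counts bottom-up:
  T → 5
  R → 6
  γ[v; SUM(d)→b](R) → 4
  (T ⋈[e=b] γ[v; SUM(d)→b](R)) → 3
  R → 6
  ρ[u/v](R) → 6
  ((T ⋈[e=b] γ[v; SUM(d)→b](R)) ⋈[e=d] ρ[u/v](R)) → 5

|E| = 5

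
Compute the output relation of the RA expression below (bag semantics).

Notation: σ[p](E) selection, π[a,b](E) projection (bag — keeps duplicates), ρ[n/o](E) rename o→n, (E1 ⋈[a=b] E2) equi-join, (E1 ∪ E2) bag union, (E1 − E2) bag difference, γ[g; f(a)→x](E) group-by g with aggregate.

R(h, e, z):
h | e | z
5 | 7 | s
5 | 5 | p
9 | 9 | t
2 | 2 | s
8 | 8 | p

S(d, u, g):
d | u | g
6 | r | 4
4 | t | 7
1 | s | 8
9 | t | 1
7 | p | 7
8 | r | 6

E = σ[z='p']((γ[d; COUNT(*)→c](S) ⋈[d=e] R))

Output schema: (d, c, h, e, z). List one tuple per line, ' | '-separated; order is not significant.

Subexpression sizes:
  S → 6
  γ[d; COUNT(*)→c](S) → 6
  R → 5
  (γ[d; COUNT(*)→c](S) ⋈[d=e] R) → 3
  σ[z='p']((γ[d; COUNT(*)→c](S) ⋈[d=e] R)) → 1

== RESULT ==
d | c | h | e | z
8 | 1 | 8 | 8 | p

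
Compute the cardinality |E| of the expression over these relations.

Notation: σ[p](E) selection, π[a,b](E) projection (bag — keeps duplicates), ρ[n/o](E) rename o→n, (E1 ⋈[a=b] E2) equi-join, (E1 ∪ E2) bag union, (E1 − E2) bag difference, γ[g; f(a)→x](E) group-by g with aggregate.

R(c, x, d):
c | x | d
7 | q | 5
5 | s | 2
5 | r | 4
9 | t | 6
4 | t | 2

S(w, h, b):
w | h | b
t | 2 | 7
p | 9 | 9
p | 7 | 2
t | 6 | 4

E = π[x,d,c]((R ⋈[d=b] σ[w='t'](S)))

Subexpression sizes:
  R → 5
  S → 4
  σ[w='t'](S) → 2
  (R ⋈[d=b] σ[w='t'](S)) → 1
  π[x,d,c]((R ⋈[d=b] σ[w='t'](S))) → 1

|E| = 1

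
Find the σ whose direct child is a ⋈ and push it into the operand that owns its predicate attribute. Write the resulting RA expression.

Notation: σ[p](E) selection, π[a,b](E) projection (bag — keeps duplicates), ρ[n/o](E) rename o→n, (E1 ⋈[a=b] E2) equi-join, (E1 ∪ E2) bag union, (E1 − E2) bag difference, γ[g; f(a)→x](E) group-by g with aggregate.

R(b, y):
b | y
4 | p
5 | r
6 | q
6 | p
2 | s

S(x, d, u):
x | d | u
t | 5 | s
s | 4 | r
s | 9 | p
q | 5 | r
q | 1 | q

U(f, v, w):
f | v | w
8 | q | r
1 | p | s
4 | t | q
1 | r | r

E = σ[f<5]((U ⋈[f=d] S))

σ filters on f, owned by the left side.
E' = (σ[f<5](U) ⋈[f=d] S)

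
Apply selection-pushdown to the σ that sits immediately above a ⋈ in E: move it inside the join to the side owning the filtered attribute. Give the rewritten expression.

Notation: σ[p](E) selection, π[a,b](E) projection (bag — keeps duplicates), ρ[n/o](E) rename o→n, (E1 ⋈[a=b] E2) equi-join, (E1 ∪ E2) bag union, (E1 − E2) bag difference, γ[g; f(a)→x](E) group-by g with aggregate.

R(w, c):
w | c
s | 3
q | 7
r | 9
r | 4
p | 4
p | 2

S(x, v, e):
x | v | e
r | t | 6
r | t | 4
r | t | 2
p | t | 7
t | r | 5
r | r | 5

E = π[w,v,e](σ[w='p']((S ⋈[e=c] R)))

σ filters on w, owned by the right side.
E' = π[w,v,e]((S ⋈[e=c] σ[w='p'](R)))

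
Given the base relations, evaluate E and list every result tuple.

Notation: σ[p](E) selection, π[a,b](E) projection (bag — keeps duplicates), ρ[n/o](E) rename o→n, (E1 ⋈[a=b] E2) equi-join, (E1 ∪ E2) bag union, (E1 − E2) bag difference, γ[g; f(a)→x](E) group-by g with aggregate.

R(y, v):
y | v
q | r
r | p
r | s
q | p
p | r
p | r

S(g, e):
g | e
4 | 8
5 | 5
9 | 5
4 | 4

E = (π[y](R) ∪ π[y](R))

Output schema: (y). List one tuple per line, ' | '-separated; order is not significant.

Per-node cardinality:
  R → 6
  π[y](R) → 6
  R → 6
  π[y](R) → 6
  (π[y](R) ∪ π[y](R)) → 12

== RESULT ==
y
p
p
p
p
q
q
q
q
r
r
r
r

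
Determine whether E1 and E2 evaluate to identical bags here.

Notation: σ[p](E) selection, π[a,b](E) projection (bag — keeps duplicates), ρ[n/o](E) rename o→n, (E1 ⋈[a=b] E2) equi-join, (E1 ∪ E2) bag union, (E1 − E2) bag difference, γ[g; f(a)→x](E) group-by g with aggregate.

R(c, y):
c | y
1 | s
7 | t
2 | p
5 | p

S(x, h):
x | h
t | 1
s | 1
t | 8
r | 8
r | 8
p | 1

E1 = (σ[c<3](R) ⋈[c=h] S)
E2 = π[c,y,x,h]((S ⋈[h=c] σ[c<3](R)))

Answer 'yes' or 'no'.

E1 per-node cardinality:
  R → 4
  σ[c<3](R) → 2
  S → 6
  (σ[c<3](R) ⋈[c=h] S) → 3
E2 per-node cardinality:
  S → 6
  R → 4
  σ[c<3](R) → 2
  (S ⋈[h=c] σ[c<3](R)) → 3
  π[c,y,x,h]((S ⋈[h=c] σ[c<3](R))) → 3

E1 and E2 produce the same multiset:
c | y | x | h
1 | s | p | 1
1 | s | s | 1
1 | s | t | 1

yes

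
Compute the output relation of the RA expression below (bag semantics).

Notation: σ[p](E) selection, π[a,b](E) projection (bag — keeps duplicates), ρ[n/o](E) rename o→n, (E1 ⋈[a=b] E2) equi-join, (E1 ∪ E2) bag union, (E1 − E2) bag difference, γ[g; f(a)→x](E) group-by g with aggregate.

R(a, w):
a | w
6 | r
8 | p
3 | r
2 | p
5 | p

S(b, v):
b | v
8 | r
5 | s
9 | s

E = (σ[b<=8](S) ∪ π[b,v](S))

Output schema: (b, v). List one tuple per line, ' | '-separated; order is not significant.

Subexpression sizes:
  S → 3
  σ[b<=8](S) → 2
  S → 3
  π[b,v](S) → 3
  (σ[b<=8](S) ∪ π[b,v](S)) → 5

== RESULT ==
b | v
5 | s
5 | s
8 | r
8 | r
9 | s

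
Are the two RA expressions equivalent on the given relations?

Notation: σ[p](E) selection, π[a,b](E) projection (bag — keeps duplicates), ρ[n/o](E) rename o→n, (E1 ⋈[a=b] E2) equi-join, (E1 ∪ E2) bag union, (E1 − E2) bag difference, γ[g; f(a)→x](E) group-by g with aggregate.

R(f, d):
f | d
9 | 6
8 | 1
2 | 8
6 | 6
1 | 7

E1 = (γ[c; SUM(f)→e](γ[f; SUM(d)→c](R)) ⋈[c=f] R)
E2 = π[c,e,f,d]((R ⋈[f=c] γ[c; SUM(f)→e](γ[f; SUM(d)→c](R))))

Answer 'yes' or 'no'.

E1 subexpression sizes:
  R → 5
  γ[f; SUM(d)→c](R) → 5
  γ[c; SUM(f)→e](γ[f; SUM(d)→c](R)) → 4
  R → 5
  (γ[c; SUM(f)→e](γ[f; SUM(d)→c](R)) ⋈[c=f] R) → 3
E2 subexpression sizes:
  R → 5
  R → 5
  γ[f; SUM(d)→c](R) → 5
  γ[c; SUM(f)→e](γ[f; SUM(d)→c](R)) → 4
  (R ⋈[f=c] γ[c; SUM(f)→e](γ[f; SUM(d)→c](R))) → 3
  π[c,e,f,d]((R ⋈[f=c] γ[c; SUM(f)→e](γ[f; SUM(d)→c](R)))) → 3

E1 and E2 produce the same multiset:
c | e | f | d
1 | 8 | 1 | 7
6 | 15 | 6 | 6
8 | 2 | 8 | 1

yes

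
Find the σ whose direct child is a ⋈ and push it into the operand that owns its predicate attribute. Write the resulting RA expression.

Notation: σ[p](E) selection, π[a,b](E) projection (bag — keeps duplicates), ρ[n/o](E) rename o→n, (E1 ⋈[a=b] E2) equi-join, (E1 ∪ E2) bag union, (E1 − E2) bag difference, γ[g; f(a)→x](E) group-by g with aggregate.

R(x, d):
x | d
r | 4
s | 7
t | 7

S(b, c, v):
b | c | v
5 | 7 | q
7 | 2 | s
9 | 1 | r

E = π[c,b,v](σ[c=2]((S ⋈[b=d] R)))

σ filters on c, owned by the left side.
E' = π[c,b,v]((σ[c=2](S) ⋈[b=d] R))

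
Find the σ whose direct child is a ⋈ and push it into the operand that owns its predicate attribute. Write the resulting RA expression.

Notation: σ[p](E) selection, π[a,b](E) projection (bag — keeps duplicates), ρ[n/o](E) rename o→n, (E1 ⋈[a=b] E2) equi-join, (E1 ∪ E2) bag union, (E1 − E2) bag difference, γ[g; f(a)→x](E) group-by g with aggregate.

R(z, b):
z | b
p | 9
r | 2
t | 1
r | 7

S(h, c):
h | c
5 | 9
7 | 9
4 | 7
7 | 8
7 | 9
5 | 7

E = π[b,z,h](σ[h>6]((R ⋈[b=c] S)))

σ filters on h, owned by the right side.
E' = π[b,z,h]((R ⋈[b=c] σ[h>6](S)))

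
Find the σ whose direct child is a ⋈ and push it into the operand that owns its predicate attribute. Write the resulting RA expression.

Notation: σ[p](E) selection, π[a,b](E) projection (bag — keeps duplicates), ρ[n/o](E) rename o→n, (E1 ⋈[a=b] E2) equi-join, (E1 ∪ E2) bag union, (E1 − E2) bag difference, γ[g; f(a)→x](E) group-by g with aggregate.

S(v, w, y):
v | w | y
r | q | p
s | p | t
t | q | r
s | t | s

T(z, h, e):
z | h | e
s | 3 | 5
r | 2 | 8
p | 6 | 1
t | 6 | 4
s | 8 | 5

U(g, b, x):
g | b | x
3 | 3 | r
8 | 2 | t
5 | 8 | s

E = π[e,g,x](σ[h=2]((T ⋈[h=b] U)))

σ filters on h, owned by the left side.
E' = π[e,g,x]((σ[h=2](T) ⋈[h=b] U))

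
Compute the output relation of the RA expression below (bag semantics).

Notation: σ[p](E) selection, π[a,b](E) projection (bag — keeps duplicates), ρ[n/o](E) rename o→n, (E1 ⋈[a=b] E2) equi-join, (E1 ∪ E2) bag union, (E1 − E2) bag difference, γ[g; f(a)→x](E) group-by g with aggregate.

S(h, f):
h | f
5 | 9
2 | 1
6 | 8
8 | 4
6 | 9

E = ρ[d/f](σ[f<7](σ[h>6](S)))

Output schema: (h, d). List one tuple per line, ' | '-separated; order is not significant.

Row counts bottom-up:
  S → 5
  σ[h>6](S) → 1
  σ[f<7](σ[h>6](S)) → 1
  ρ[d/f](σ[f<7](σ[h>6](S))) → 1

== RESULT ==
h | d
8 | 4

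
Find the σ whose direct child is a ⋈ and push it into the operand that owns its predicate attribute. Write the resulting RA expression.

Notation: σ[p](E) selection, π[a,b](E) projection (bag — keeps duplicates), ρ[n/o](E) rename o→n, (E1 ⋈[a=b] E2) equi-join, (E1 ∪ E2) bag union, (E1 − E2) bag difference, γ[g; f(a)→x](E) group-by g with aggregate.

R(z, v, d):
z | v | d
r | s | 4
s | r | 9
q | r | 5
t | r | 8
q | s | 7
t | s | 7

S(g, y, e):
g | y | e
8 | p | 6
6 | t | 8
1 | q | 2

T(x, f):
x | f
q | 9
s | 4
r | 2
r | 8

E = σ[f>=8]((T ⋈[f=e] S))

σ filters on f, owned by the left side.
E' = (σ[f>=8](T) ⋈[f=e] S)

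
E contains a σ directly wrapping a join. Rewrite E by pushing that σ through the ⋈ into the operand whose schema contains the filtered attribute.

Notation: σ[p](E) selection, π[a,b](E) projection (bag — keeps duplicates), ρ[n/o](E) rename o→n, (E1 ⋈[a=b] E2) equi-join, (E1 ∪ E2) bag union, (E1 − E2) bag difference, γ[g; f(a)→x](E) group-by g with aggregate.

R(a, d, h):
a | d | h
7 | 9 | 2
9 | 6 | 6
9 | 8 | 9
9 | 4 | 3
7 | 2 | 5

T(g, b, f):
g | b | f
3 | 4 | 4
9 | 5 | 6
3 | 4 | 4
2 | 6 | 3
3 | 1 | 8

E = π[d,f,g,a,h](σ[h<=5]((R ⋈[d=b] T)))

σ filters on h, owned by the left side.
E' = π[d,f,g,a,h]((σ[h<=5](R) ⋈[d=b] T))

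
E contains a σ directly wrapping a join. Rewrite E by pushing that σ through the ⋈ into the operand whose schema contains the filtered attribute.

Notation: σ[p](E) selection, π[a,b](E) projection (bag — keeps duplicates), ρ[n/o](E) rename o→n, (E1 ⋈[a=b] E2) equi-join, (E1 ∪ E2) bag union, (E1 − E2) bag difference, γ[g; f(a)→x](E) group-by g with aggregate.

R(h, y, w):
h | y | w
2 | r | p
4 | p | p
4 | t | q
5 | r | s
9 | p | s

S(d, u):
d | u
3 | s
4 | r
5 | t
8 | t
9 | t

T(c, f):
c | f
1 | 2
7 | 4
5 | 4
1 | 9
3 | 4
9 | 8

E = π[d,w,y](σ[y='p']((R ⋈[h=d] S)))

σ filters on y, owned by the left side.
E' = π[d,w,y]((σ[y='p'](R) ⋈[h=d] S))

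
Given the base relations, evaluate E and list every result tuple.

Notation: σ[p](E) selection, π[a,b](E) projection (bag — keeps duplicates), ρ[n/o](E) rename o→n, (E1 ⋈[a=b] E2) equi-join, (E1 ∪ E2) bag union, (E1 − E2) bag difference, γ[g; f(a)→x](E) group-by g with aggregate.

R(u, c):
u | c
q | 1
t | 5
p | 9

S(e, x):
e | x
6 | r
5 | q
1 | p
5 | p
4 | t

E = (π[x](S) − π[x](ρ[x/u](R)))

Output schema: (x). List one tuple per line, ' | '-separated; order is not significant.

Stepwise |·|:
  S → 5
  π[x](S) → 5
  R → 3
  ρ[x/u](R) → 3
  π[x](ρ[x/u](R)) → 3
  (π[x](S) − π[x](ρ[x/u](R))) → 2

== RESULT ==
x
p
r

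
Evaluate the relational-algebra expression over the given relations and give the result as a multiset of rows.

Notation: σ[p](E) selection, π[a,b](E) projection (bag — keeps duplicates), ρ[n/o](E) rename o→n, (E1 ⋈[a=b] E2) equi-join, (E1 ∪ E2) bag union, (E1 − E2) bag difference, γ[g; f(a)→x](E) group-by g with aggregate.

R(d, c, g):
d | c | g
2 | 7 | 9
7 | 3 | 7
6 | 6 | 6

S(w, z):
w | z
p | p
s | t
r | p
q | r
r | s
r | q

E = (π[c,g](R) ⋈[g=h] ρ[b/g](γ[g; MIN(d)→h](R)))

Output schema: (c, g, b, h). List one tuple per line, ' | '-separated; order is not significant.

Stepwise |·|:
  R → 3
  π[c,g](R) → 3
  R → 3
  γ[g; MIN(d)→h](R) → 3
  ρ[b/g](γ[g; MIN(d)→h](R)) → 3
  (π[c,g](R) ⋈[g=h] ρ[b/g](γ[g; MIN(d)→h](R))) → 2

== RESULT ==
c | g | b | h
3 | 7 | 7 | 7
6 | 6 | 6 | 6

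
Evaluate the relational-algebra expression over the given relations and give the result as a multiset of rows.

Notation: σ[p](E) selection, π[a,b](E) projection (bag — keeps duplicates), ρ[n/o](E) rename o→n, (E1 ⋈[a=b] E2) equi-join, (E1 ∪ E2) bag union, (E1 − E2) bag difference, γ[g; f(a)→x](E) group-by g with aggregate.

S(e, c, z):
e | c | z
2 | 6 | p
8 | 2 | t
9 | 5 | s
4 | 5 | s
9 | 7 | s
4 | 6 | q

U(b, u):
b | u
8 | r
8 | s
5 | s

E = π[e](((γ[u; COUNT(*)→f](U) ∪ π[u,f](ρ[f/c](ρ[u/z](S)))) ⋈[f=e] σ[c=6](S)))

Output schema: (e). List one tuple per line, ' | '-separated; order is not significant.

Subexpression sizes:
  U → 3
  γ[u; COUNT(*)→f](U) → 2
  S → 6
  ρ[u/z](S) → 6
  ρ[f/c](ρ[u/z](S)) → 6
  π[u,f](ρ[f/c](ρ[u/z](S))) → 6
  (γ[u; COUNT(*)→f](U) ∪ π[u,f](ρ[f/c](ρ[u/z](S)))) → 8
  S → 6
  σ[c=6](S) → 2
  ((γ[u; COUNT(*)→f](U) ∪ π[u,f](ρ[f/c](ρ[u/z](S)))) ⋈[f=e] σ[c=6](S)) → 2
  π[e](((γ[u; COUNT(*)→f](U) ∪ π[u,f](ρ[f/c](ρ[u/z](S)))) ⋈[f=e] σ[c=6](S))) → 2

== RESULT ==
e
2
2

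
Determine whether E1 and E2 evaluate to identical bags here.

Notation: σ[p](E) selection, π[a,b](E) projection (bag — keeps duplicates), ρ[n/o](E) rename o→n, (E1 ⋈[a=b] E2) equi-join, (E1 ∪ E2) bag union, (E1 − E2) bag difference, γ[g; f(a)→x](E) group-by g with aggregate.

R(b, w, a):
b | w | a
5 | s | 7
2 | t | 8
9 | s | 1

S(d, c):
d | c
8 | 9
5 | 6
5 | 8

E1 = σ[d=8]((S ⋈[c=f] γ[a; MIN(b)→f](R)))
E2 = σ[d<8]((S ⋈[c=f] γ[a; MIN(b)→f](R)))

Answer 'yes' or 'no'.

E1 stepwise |·|:
  S → 3
  R → 3
  γ[a; MIN(b)→f](R) → 3
  (S ⋈[c=f] γ[a; MIN(b)→f](R)) → 1
  σ[d=8]((S ⋈[c=f] γ[a; MIN(b)→f](R))) → 1
E2 stepwise |·|:
  S → 3
  R → 3
  γ[a; MIN(b)→f](R) → 3
  (S ⋈[c=f] γ[a; MIN(b)→f](R)) → 1
  σ[d<8]((S ⋈[c=f] γ[a; MIN(b)→f](R))) → 0

E1 result:
d | c | a | f
8 | 9 | 1 | 9
E2 result:
d | c | a | f
(0 rows)
Witness: (8, 9, 1, 9) appears 1× in E1 but 0× in E2.

no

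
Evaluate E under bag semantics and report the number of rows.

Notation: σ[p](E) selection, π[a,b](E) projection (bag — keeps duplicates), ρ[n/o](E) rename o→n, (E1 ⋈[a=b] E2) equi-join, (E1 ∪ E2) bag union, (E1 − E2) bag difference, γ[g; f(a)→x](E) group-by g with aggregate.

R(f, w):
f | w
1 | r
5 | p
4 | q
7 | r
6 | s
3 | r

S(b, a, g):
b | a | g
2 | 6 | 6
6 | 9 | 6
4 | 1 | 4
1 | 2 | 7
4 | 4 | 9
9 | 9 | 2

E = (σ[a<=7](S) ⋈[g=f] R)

Per-node cardinality:
  S → 6
  σ[a<=7](S) → 4
  R → 6
  (σ[a<=7](S) ⋈[g=f] R) → 3

|E| = 3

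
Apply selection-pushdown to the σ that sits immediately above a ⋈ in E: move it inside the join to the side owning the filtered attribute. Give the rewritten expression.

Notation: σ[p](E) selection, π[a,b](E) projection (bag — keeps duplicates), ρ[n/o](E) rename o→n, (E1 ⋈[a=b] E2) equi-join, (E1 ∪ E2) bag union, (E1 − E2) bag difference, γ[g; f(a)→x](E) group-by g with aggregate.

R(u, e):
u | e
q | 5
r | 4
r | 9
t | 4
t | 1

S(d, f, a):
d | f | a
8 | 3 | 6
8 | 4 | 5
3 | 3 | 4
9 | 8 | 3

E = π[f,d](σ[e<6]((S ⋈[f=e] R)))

σ filters on e, owned by the right side.
E' = π[f,d]((S ⋈[f=e] σ[e<6](R)))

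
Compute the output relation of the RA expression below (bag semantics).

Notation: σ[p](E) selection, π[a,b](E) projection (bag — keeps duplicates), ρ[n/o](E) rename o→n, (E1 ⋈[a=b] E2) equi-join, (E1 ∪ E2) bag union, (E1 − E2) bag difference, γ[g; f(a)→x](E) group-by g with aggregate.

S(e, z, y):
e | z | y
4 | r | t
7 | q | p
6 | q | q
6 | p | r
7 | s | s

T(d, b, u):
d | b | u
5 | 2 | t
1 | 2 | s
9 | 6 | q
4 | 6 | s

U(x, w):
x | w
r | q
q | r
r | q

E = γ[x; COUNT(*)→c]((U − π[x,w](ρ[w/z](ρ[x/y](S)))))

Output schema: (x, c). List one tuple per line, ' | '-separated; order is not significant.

Subexpression sizes:
  U → 3
  S → 5
  ρ[x/y](S) → 5
  ρ[w/z](ρ[x/y](S)) → 5
  π[x,w](ρ[w/z](ρ[x/y](S))) → 5
  (U − π[x,w](ρ[w/z](ρ[x/y](S)))) → 3
  γ[x; COUNT(*)→c]((U − π[x,w](ρ[w/z](ρ[x/y](S))))) → 2

== RESULT ==
x | c
q | 1
r | 2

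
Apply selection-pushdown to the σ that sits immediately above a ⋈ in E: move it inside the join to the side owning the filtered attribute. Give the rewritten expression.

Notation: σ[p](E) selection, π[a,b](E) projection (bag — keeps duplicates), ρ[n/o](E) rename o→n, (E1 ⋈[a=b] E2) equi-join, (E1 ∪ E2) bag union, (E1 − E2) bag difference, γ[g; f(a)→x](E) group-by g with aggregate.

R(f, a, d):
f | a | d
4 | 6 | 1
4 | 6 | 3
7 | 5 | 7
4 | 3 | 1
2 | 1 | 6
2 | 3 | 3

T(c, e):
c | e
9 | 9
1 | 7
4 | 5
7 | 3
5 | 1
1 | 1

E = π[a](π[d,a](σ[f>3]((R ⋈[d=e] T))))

σ filters on f, owned by the left side.
E' = π[a](π[d,a]((σ[f>3](R) ⋈[d=e] T)))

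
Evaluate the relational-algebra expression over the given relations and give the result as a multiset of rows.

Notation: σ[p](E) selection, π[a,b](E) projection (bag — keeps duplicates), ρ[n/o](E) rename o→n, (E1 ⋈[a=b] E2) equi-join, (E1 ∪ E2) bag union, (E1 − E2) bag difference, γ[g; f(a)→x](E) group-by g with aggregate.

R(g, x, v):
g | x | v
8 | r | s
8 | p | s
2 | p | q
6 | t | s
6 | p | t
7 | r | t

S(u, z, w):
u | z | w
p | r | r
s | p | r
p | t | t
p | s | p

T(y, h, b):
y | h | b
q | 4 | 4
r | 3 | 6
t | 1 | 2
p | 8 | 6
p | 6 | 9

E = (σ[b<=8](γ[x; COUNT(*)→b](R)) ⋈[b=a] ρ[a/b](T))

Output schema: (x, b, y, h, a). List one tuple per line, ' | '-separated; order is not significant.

Row counts bottom-up:
  R → 6
  γ[x; COUNT(*)→b](R) → 3
  σ[b<=8](γ[x; COUNT(*)→b](R)) → 3
  T → 5
  ρ[a/b](T) → 5
  (σ[b<=8](γ[x; COUNT(*)→b](R)) ⋈[b=a] ρ[a/b](T)) → 1

== RESULT ==
x | b | y | h | a
r | 2 | t | 1 | 2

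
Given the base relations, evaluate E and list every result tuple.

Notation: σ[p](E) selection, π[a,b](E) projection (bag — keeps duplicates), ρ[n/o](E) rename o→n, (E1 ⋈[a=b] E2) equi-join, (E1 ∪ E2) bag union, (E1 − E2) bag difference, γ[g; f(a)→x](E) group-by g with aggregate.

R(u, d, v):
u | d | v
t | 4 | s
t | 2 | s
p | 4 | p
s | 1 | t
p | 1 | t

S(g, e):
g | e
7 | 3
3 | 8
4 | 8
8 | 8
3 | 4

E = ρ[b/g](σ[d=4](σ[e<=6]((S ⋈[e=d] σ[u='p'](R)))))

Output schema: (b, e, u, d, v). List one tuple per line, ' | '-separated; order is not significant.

Per-node cardinality:
  S → 5
  R → 5
  σ[u='p'](R) → 2
  (S ⋈[e=d] σ[u='p'](R)) → 1
  σ[e<=6]((S ⋈[e=d] σ[u='p'](R))) → 1
  σ[d=4](σ[e<=6]((S ⋈[e=d] σ[u='p'](R)))) → 1
  ρ[b/g](σ[d=4](σ[e<=6]((S ⋈[e=d] σ[u='p'](R))))) → 1

== RESULT ==
b | e | u | d | v
3 | 4 | p | 4 | p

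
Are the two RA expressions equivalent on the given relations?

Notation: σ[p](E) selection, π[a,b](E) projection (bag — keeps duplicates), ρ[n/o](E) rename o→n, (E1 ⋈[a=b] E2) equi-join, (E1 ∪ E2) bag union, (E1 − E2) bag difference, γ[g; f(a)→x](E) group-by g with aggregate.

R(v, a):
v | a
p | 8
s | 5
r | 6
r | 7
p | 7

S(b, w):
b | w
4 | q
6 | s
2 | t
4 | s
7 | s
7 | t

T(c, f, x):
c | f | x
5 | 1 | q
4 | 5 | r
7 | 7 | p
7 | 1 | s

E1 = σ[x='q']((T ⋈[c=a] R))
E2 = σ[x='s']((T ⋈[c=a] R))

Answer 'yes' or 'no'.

E1 stepwise |·|:
  T → 4
  R → 5
  (T ⋈[c=a] R) → 5
  σ[x='q']((T ⋈[c=a] R)) → 1
E2 stepwise |·|:
  T → 4
  R → 5
  (T ⋈[c=a] R) → 5
  σ[x='s']((T ⋈[c=a] R)) → 2

E1 result:
c | f | x | v | a
5 | 1 | q | s | 5
E2 result:
c | f | x | v | a
7 | 1 | s | p | 7
7 | 1 | s | r | 7
Witness: (7, 1, 's', 'r', 7) appears 0× in E1 but 1× in E2.

no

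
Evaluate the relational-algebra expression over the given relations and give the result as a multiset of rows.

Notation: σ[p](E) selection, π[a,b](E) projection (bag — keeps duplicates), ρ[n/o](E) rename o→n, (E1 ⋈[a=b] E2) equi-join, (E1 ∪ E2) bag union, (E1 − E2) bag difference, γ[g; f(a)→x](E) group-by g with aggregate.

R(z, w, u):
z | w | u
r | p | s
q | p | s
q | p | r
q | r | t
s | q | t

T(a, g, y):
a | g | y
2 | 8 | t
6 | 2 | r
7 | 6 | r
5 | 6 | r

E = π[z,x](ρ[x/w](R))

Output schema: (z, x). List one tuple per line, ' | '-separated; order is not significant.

Row counts bottom-up:
  R → 5
  ρ[x/w](R) → 5
  π[z,x](ρ[x/w](R)) → 5

== RESULT ==
z | x
q | p
q | p
q | r
r | p
s | q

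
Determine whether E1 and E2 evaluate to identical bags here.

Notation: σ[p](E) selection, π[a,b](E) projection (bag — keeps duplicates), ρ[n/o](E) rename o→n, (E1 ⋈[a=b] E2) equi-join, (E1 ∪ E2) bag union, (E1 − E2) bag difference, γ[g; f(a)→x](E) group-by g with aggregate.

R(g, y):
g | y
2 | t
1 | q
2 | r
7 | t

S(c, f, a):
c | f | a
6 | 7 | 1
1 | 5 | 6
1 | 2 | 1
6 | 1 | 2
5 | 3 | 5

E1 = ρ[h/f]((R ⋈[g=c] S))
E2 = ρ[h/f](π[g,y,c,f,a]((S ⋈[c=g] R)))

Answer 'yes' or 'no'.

E1 per-node cardinality:
  R → 4
  S → 5
  (R ⋈[g=c] S) → 2
  ρ[h/f]((R ⋈[g=c] S)) → 2
E2 per-node cardinality:
  S → 5
  R → 4
  (S ⋈[c=g] R) → 2
  π[g,y,c,f,a]((S ⋈[c=g] R)) → 2
  ρ[h/f](π[g,y,c,f,a]((S ⋈[c=g] R))) → 2

E1 and E2 produce the same multiset:
g | y | c | h | a
1 | q | 1 | 2 | 1
1 | q | 1 | 5 | 6

yes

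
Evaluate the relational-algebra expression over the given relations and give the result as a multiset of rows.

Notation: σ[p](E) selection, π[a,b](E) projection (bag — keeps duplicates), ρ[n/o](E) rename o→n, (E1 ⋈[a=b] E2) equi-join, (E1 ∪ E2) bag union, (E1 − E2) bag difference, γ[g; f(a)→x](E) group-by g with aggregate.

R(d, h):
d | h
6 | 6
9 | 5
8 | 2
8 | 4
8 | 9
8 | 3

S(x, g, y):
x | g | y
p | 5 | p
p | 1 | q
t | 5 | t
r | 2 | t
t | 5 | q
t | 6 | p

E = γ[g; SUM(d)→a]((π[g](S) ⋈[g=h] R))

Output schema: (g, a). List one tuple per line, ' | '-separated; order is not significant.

Row counts bottom-up:
  S → 6
  π[g](S) → 6
  R → 6
  (π[g](S) ⋈[g=h] R) → 5
  γ[g; SUM(d)→a]((π[g](S) ⋈[g=h] R)) → 3

== RESULT ==
g | a
2 | 8
5 | 27
6 | 6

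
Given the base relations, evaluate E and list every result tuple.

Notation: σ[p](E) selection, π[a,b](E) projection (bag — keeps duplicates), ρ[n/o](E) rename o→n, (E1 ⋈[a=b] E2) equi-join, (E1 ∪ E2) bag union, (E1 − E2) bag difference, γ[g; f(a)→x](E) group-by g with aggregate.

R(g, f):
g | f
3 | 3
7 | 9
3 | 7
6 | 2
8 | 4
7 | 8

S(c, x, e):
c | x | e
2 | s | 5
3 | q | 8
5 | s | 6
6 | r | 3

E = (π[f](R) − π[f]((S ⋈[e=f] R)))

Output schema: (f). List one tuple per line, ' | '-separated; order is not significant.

Row counts bottom-up:
  R → 6
  π[f](R) → 6
  S → 4
  R → 6
  (S ⋈[e=f] R) → 2
  π[f]((S ⋈[e=f] R)) → 2
  (π[f](R) − π[f]((S ⋈[e=f] R))) → 4

== RESULT ==
f
2
4
7
9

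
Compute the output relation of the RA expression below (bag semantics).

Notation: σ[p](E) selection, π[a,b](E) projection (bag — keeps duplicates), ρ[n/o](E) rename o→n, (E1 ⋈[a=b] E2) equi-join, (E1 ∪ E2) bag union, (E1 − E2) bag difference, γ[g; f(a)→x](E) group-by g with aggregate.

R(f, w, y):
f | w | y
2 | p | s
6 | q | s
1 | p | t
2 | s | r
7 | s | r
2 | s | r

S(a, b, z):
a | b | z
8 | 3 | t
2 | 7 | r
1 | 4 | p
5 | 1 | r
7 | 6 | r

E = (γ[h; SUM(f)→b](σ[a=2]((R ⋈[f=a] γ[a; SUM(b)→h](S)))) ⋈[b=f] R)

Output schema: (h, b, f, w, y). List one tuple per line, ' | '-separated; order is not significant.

Per-node cardinality:
  R → 6
  S → 5
  γ[a; SUM(b)→h](S) → 5
  (R ⋈[f=a] γ[a; SUM(b)→h](S)) → 5
  σ[a=2]((R ⋈[f=a] γ[a; SUM(b)→h](S))) → 3
  γ[h; SUM(f)→b](σ[a=2]((R ⋈[f=a] γ[a; SUM(b)→h](S)))) → 1
  R → 6
  (γ[h; SUM(f)→b](σ[a=2]((R ⋈[f=a] γ[a; SUM(b)→h](S)))) ⋈[b=f] R) → 1

== RESULT ==
h | b | f | w | y
7 | 6 | 6 | q | s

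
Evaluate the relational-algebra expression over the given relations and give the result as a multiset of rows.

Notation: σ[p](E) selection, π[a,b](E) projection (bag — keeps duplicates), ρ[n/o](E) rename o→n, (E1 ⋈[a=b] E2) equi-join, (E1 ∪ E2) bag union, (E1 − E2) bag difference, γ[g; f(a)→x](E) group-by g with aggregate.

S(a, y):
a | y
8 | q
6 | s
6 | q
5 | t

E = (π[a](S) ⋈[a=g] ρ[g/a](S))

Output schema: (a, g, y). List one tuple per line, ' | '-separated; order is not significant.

Per-node cardinality:
  S → 4
  π[a](S) → 4
  S → 4
  ρ[g/a](S) → 4
  (π[a](S) ⋈[a=g] ρ[g/a](S)) → 6

== RESULT ==
a | g | y
5 | 5 | t
6 | 6 | q
6 | 6 | q
6 | 6 | s
6 | 6 | s
8 | 8 | q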